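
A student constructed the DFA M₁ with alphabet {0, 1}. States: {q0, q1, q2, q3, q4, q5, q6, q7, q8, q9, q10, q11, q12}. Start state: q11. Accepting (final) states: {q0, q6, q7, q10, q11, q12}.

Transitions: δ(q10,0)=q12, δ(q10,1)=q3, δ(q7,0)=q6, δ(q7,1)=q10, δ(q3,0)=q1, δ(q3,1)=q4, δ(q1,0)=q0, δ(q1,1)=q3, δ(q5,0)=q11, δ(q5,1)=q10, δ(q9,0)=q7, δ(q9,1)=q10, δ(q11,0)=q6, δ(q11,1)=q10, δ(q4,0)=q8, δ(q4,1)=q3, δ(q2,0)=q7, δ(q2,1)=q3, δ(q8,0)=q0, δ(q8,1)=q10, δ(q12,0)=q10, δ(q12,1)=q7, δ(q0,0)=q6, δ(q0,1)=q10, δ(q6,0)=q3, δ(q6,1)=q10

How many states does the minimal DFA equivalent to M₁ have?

8

States {q2,q5,q9} cannot be reached from the start state, so discard them.
P0 = {q0,q6,q7,q10,q11,q12} | {q1,q3,q4,q8}.
On input 0, block {q0,q6,q7,q10,q11,q12} splits into {q0,q7,q10,q11,q12} and {q6}.
On input 0, block {q0,q7,q10,q11,q12} splits into {q0,q7,q11} and {q10,q12}.
Split {q1,q3,q4,q8} by δ(·,0) → {q1,q8} and {q3,q4}.
On input 1, block {q1,q8} splits into {q1} and {q8}.
On input 1, block {q10,q12} splits into {q10} and {q12}.
Split {q3,q4} by δ(·,0) → {q3} and {q4}.
The partition is now stable with 8 blocks: {q0,q7,q11} | {q1} | {q6} | {q10} | {q3} | {q8} | {q12} | {q4}.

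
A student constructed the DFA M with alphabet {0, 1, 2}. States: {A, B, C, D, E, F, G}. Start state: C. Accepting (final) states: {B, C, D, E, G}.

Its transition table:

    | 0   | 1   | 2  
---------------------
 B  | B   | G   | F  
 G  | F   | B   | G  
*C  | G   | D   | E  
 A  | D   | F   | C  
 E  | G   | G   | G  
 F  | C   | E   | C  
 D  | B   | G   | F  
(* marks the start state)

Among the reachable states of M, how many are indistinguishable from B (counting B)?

Reachable states from the start: {B,C,D,E,F,G}. Unreachable: {A} — drop them.
Start with accepting vs non-accepting: {B,C,D,E,G} | {F}.
On input 0, block {B,C,D,E,G} splits into {B,C,D,E} and {G}.
Refine {B,C,D,E} on symbol 0: members go to different blocks, giving {B,D} and {C,E}.
Split {C,E} by δ(·,1) → {C} and {E}.
The partition is now stable with 5 blocks: {B,D} | {F} | {G} | {C} | {E}.
State B belongs to the block {B,D}, which has 2 states.

2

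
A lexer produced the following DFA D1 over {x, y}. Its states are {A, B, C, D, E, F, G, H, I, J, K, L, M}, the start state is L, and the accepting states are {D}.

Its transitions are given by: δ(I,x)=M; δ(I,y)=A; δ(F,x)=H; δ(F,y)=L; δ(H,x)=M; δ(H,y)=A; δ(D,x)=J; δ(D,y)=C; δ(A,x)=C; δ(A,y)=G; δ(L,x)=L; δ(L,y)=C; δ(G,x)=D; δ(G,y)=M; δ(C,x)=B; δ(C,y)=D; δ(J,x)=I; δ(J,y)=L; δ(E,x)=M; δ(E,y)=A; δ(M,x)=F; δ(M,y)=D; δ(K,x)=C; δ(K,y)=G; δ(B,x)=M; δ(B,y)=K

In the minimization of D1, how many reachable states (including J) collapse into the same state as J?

2

First remove the unreachable states {E}; 12 states remain.
P0 = {D} | {A,B,C,F,G,H,I,J,K,L,M}.
On input x, block {A,B,C,F,G,H,I,J,K,L,M} splits into {A,B,C,F,H,I,J,K,L,M} and {G}.
On input y, block {A,B,C,F,H,I,J,K,L,M} splits into {B,F,H,I,J,L} and {A,K} and {C,M}.
Split {B,F,H,I,J,L} by δ(·,x) → {B,H,I} and {F,J,L}.
Split {C,M} by δ(·,x) → {C} and {M}.
On input x, block {F,J,L} splits into {F,J} and {L}.
Stable partition: {D} | {B,H,I} | {G} | {A,K} | {C} | {F,J} | {M} | {L} — 8 equivalence classes.
The equivalence class containing J is {F,J}, of size 2.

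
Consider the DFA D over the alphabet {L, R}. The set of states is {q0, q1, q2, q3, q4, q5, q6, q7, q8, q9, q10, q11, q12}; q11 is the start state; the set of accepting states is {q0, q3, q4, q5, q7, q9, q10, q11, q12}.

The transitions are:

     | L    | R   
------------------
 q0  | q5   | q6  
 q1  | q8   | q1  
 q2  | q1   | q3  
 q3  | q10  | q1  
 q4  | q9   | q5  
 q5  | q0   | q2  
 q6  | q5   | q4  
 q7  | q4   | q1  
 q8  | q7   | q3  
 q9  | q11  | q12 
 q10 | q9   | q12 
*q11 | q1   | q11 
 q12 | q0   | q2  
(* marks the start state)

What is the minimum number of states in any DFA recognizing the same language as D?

10

All states are reachable from the start state.
Initial partition by acceptance: {q0,q3,q4,q5,q7,q9,q10,q11,q12} | {q1,q2,q6,q8}.
Split {q0,q3,q4,q5,q7,q9,q10,q11,q12} by δ(·,L) → {q0,q3,q4,q5,q7,q9,q10,q12} and {q11}.
Refine {q0,q3,q4,q5,q7,q9,q10,q12} on symbol L: members go to different blocks, giving {q0,q3,q4,q5,q7,q10,q12} and {q9}.
Refine {q0,q3,q4,q5,q7,q10,q12} on symbol L: members go to different blocks, giving {q0,q3,q5,q7,q12} and {q4,q10}.
Refine {q0,q3,q5,q7,q12} on symbol L: members go to different blocks, giving {q0,q5,q12} and {q3,q7}.
Split {q1,q2,q6,q8} by δ(·,L) → {q1,q2} and {q6} and {q8}.
Split {q0,q5,q12} by δ(·,R) → {q5,q12} and {q0}.
On input L, block {q1,q2} splits into {q1} and {q2}.
No further refinement is possible. Final partition (10 blocks): {q5,q12} | {q1} | {q11} | {q9} | {q4,q10} | {q3,q7} | {q6} | {q8} | {q0} | {q2}.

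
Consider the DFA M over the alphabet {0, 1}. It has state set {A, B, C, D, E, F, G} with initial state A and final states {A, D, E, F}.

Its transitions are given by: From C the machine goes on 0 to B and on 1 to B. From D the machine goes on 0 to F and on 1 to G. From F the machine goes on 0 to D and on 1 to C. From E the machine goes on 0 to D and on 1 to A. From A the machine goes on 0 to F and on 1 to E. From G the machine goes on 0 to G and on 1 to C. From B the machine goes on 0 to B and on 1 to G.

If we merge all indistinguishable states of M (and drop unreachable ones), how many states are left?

All states are reachable from the start state.
P0 = {A,D,E,F} | {B,C,G}.
Split {A,D,E,F} by δ(·,1) → {A,E} and {D,F}.
Stable partition: {A,E} | {B,C,G} | {D,F} — 3 equivalence classes.

3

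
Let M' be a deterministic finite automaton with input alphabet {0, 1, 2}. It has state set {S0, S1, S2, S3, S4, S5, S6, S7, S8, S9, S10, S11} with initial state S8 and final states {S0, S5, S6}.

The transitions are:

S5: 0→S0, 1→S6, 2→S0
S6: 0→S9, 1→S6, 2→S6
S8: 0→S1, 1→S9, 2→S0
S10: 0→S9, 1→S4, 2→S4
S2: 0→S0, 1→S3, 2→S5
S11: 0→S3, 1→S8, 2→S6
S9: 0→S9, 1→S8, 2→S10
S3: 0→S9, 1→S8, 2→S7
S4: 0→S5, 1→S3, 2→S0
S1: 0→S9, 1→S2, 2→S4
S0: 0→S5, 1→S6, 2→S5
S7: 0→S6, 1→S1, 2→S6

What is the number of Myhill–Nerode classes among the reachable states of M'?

First remove the unreachable states {S11}; 11 states remain.
P0 = {S0,S5,S6} | {S1,S2,S3,S4,S7,S8,S9,S10}.
Refine {S0,S5,S6} on symbol 0: members go to different blocks, giving {S0,S5} and {S6}.
Split {S1,S2,S3,S4,S7,S8,S9,S10} by δ(·,0) → {S1,S3,S8,S9,S10} and {S2,S4} and {S7}.
Split {S1,S3,S8,S9,S10} by δ(·,1) → {S3,S8,S9} and {S1,S10}.
Refine {S3,S8,S9} on symbol 0: members go to different blocks, giving {S3,S9} and {S8}.
Refine {S3,S9} on symbol 2: members go to different blocks, giving {S3} and {S9}.
The partition is now stable with 8 blocks: {S0,S5} | {S3} | {S6} | {S2,S4} | {S7} | {S1,S10} | {S8} | {S9}.

8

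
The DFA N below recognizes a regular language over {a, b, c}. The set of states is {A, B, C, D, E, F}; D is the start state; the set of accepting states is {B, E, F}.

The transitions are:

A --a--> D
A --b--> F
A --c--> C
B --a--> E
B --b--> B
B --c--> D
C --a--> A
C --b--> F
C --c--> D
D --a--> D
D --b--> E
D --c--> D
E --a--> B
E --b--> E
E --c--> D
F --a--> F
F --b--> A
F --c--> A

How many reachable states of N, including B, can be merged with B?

Reachable states from the start: {B,D,E}. Unreachable: {A,C,F} — drop them.
Start with accepting vs non-accepting: {B,E} | {D}.
No further refinement is possible. Final partition (2 blocks): {B,E} | {D}.
The equivalence class containing B is {B,E}, of size 2.

2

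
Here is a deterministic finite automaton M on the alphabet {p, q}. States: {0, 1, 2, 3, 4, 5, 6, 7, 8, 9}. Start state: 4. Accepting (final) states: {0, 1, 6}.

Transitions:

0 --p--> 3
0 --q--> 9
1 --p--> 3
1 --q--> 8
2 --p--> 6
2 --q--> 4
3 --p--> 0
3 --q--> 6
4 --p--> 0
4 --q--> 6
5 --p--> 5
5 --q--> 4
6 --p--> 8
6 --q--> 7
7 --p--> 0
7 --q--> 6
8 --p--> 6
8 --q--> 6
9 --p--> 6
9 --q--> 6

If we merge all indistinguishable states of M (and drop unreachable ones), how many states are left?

2

First remove the unreachable states {1,2,5}; 7 states remain.
Start with accepting vs non-accepting: {0,6} | {3,4,7,8,9}.
Stable partition: {0,6} | {3,4,7,8,9} — 2 equivalence classes.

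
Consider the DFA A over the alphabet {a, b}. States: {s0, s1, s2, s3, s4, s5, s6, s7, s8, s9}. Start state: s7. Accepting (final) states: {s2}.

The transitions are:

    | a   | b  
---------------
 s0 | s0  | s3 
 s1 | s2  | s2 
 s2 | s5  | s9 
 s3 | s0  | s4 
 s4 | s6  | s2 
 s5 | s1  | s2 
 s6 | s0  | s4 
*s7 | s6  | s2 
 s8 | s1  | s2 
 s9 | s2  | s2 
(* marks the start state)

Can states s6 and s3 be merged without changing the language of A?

Reachable states from the start: {s0,s1,s2,s3,s4,s5,s6,s7,s9}. Unreachable: {s8} — drop them.
Initial partition by acceptance: {s2} | {s0,s1,s3,s4,s5,s6,s7,s9}.
Refine {s0,s1,s3,s4,s5,s6,s7,s9} on symbol a: members go to different blocks, giving {s0,s3,s4,s5,s6,s7} and {s1,s9}.
On input a, block {s0,s3,s4,s5,s6,s7} splits into {s0,s3,s4,s6,s7} and {s5}.
Refine {s0,s3,s4,s6,s7} on symbol b: members go to different blocks, giving {s0,s3,s6} and {s4,s7}.
Split {s0,s3,s6} by δ(·,b) → {s3,s6} and {s0}.
No further refinement is possible. Final partition (6 blocks): {s2} | {s3,s6} | {s1,s9} | {s5} | {s4,s7} | {s0}.
s6 and s3 lie in the same block of the stable partition, so they are equivalent — no string distinguishes them.

Yes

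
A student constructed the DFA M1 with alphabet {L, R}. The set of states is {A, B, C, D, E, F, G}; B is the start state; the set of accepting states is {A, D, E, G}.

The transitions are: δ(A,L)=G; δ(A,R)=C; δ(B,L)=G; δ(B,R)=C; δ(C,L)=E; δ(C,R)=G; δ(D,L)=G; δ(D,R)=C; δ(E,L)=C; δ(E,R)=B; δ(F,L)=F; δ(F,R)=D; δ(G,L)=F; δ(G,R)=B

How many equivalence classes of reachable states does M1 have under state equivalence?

6

Reachable states from the start: {B,C,D,E,F,G}. Unreachable: {A} — drop them.
Start with accepting vs non-accepting: {D,E,G} | {B,C,F}.
Split {D,E,G} by δ(·,L) → {E,G} and {D}.
Refine {B,C,F} on symbol L: members go to different blocks, giving {B,C} and {F}.
Refine {E,G} on symbol L: members go to different blocks, giving {E} and {G}.
Split {B,C} by δ(·,L) → {B} and {C}.
Stable partition: {E} | {B} | {D} | {F} | {G} | {C} — 6 equivalence classes.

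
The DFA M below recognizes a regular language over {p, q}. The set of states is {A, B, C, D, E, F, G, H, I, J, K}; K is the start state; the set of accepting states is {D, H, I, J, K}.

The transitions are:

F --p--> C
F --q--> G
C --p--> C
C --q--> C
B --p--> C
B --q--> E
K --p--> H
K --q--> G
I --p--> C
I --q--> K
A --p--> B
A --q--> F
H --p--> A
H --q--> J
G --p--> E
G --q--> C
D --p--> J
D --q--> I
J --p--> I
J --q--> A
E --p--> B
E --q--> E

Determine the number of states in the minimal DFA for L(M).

3

First remove the unreachable states {D}; 10 states remain.
Start with accepting vs non-accepting: {H,I,J,K} | {A,B,C,E,F,G}.
Split {H,I,J,K} by δ(·,p) → {H,I} and {J,K}.
The partition is now stable with 3 blocks: {H,I} | {A,B,C,E,F,G} | {J,K}.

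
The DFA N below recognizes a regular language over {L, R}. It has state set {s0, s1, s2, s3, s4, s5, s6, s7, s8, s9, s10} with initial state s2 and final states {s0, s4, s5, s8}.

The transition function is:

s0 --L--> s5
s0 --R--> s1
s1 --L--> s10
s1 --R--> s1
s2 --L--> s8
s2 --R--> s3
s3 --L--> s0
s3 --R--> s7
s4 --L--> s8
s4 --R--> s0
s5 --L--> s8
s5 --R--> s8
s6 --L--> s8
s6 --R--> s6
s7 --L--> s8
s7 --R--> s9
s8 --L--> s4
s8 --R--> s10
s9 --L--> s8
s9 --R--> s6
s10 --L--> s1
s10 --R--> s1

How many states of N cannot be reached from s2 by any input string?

0

Every one of the 11 states is reachable from s2.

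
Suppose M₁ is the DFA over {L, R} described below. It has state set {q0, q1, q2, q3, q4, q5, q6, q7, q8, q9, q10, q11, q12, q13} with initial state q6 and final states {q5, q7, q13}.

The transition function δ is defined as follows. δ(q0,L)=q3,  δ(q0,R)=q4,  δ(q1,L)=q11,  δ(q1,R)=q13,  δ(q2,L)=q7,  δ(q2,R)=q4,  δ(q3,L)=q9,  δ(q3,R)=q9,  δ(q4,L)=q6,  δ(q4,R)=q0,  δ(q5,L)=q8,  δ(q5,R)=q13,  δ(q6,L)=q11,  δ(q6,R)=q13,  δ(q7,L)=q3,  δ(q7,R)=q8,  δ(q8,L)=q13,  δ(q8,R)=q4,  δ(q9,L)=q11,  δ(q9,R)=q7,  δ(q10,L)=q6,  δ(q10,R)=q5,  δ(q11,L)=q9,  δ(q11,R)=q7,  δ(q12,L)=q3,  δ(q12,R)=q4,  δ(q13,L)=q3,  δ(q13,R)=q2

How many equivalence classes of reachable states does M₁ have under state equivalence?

6

Reachable states from the start: {q0,q2,q3,q4,q6,q7,q8,q9,q11,q13}. Unreachable: {q1,q5,q10,q12} — drop them.
Start with accepting vs non-accepting: {q7,q13} | {q0,q2,q3,q4,q6,q8,q9,q11}.
Split {q0,q2,q3,q4,q6,q8,q9,q11} by δ(·,L) → {q0,q3,q4,q6,q9,q11} and {q2,q8}.
Split {q0,q3,q4,q6,q9,q11} by δ(·,R) → {q0,q3,q4} and {q6,q9,q11}.
On input L, block {q0,q3,q4} splits into {q3,q4} and {q0}.
On input R, block {q3,q4} splits into {q3} and {q4}.
Stable partition: {q7,q13} | {q3} | {q2,q8} | {q6,q9,q11} | {q0} | {q4} — 6 equivalence classes.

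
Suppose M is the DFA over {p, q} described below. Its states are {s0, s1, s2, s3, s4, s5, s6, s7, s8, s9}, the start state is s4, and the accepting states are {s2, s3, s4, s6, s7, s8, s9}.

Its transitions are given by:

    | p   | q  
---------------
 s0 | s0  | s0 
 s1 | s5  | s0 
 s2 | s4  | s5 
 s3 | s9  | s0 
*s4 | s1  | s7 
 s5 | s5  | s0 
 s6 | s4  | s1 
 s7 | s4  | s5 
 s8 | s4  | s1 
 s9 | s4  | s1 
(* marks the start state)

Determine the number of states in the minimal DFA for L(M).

3

Reachable states from the start: {s0,s1,s4,s5,s7}. Unreachable: {s2,s3,s6,s8,s9} — drop them.
Initial partition by acceptance: {s4,s7} | {s0,s1,s5}.
Split {s4,s7} by δ(·,p) → {s4} and {s7}.
No further refinement is possible. Final partition (3 blocks): {s4} | {s0,s1,s5} | {s7}.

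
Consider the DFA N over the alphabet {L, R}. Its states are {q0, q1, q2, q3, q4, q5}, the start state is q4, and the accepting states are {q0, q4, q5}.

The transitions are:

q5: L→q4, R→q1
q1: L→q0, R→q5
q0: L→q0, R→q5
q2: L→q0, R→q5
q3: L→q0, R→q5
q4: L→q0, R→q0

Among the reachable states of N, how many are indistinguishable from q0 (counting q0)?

Reachable states from the start: {q0,q1,q4,q5}. Unreachable: {q2,q3} — drop them.
Start with accepting vs non-accepting: {q0,q4,q5} | {q1}.
Split {q0,q4,q5} by δ(·,R) → {q0,q4} and {q5}.
Refine {q0,q4} on symbol R: members go to different blocks, giving {q0} and {q4}.
The partition is now stable with 4 blocks: {q0} | {q1} | {q5} | {q4}.
State q0 belongs to the block {q0}, which has 1 states.

1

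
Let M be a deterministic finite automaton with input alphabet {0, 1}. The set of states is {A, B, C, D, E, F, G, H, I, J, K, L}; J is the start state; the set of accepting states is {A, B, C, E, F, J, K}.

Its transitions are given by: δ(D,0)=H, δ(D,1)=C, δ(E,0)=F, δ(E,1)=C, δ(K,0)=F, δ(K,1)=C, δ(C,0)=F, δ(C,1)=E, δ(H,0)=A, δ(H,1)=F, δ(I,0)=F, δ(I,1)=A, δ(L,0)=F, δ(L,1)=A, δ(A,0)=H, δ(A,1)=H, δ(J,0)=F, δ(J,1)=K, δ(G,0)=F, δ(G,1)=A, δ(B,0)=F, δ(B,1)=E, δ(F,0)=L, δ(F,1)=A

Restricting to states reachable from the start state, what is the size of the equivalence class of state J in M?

4

First remove the unreachable states {B,D,G,I}; 8 states remain.
Initial partition by acceptance: {A,C,E,F,J,K} | {H,L}.
Refine {A,C,E,F,J,K} on symbol 0: members go to different blocks, giving {C,E,J,K} and {A,F}.
On input 1, block {A,F} splits into {A} and {F}.
On input 0, block {H,L} splits into {H} and {L}.
Stable partition: {C,E,J,K} | {H} | {A} | {F} | {L} — 5 equivalence classes.
The equivalence class containing J is {C,E,J,K}, of size 4.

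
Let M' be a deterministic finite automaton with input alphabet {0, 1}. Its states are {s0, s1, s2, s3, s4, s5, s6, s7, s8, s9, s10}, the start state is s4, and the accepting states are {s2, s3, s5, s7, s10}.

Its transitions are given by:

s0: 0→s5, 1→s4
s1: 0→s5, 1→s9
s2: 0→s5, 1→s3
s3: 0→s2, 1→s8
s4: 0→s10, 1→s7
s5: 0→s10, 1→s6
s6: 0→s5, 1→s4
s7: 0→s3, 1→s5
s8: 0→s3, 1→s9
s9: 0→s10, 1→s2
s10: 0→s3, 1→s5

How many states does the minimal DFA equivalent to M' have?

4

Reachable states from the start: {s2,s3,s4,s5,s6,s7,s8,s9,s10}. Unreachable: {s0,s1} — drop them.
P0 = {s2,s3,s5,s7,s10} | {s4,s6,s8,s9}.
On input 1, block {s2,s3,s5,s7,s10} splits into {s2,s7,s10} and {s3,s5}.
On input 0, block {s4,s6,s8,s9} splits into {s4,s9} and {s6,s8}.
The partition is now stable with 4 blocks: {s2,s7,s10} | {s4,s9} | {s3,s5} | {s6,s8}.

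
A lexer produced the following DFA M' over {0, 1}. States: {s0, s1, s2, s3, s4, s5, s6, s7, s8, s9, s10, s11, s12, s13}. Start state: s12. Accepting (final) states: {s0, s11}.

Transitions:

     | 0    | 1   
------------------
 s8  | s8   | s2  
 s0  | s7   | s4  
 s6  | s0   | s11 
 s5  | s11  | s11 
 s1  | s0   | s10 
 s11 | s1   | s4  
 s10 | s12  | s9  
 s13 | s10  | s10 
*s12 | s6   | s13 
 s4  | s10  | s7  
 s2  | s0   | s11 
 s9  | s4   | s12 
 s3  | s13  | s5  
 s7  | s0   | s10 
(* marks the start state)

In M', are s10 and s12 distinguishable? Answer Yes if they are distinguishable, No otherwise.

Yes

Reachable states from the start: {s0,s1,s4,s6,s7,s9,s10,s11,s12,s13}. Unreachable: {s2,s3,s5,s8} — drop them.
Start with accepting vs non-accepting: {s0,s11} | {s1,s4,s6,s7,s9,s10,s12,s13}.
On input 0, block {s1,s4,s6,s7,s9,s10,s12,s13} splits into {s4,s9,s10,s12,s13} and {s1,s6,s7}.
Split {s4,s9,s10,s12,s13} by δ(·,0) → {s4,s9,s10,s13} and {s12}.
Split {s4,s9,s10,s13} by δ(·,0) → {s4,s9,s13} and {s10}.
On input 0, block {s4,s9,s13} splits into {s4,s13} and {s9}.
On input 1, block {s4,s13} splits into {s4} and {s13}.
Split {s1,s6,s7} by δ(·,1) → {s1,s7} and {s6}.
The partition is now stable with 8 blocks: {s0,s11} | {s4} | {s1,s7} | {s12} | {s10} | {s9} | {s13} | {s6}.
s10 and s12 end up in different blocks, so they are distinguishable. For instance, the string '00' is accepted from only s12.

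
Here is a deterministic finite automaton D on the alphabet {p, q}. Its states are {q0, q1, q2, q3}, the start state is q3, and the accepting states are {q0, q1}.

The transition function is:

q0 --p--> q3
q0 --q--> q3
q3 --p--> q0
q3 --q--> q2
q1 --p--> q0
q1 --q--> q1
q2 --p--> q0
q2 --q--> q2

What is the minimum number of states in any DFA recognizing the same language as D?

2

Reachable states from the start: {q0,q2,q3}. Unreachable: {q1} — drop them.
Start with accepting vs non-accepting: {q0} | {q2,q3}.
Stable partition: {q0} | {q2,q3} — 2 equivalence classes.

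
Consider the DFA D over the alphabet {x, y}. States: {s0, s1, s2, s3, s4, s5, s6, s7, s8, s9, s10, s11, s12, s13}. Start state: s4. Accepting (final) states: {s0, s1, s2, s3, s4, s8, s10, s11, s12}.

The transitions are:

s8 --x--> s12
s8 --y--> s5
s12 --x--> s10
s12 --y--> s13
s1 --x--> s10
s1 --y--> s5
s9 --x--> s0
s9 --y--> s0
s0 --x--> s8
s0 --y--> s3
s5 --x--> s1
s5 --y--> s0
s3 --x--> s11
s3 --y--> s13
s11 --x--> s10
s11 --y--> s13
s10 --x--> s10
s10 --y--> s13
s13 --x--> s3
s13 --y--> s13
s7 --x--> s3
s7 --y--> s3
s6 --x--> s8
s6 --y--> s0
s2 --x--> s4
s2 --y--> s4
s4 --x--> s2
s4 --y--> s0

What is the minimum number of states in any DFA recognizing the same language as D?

7

States {s6,s7,s9} cannot be reached from the start state, so discard them.
Start with accepting vs non-accepting: {s0,s1,s2,s3,s4,s8,s10,s11,s12} | {s5,s13}.
On input y, block {s0,s1,s2,s3,s4,s8,s10,s11,s12} splits into {s1,s3,s8,s10,s11,s12} and {s0,s2,s4}.
On input y, block {s5,s13} splits into {s5} and {s13}.
Split {s1,s3,s8,s10,s11,s12} by δ(·,y) → {s3,s10,s11,s12} and {s1,s8}.
On input x, block {s0,s2,s4} splits into {s2,s4} and {s0}.
Split {s2,s4} by δ(·,y) → {s2} and {s4}.
Stable partition: {s3,s10,s11,s12} | {s5} | {s2} | {s13} | {s1,s8} | {s0} | {s4} — 7 equivalence classes.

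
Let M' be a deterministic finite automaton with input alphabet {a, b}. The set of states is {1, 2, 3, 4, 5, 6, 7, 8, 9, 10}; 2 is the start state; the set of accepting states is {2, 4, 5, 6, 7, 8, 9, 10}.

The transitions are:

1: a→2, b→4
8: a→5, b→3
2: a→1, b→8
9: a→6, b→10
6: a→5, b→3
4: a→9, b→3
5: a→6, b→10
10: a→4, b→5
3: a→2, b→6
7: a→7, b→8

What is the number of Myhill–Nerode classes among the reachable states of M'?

4

First remove the unreachable states {7}; 9 states remain.
P0 = {2,4,5,6,8,9,10} | {1,3}.
Refine {2,4,5,6,8,9,10} on symbol a: members go to different blocks, giving {4,5,6,8,9,10} and {2}.
Refine {4,5,6,8,9,10} on symbol b: members go to different blocks, giving {4,6,8} and {5,9,10}.
The partition is now stable with 4 blocks: {4,6,8} | {1,3} | {2} | {5,9,10}.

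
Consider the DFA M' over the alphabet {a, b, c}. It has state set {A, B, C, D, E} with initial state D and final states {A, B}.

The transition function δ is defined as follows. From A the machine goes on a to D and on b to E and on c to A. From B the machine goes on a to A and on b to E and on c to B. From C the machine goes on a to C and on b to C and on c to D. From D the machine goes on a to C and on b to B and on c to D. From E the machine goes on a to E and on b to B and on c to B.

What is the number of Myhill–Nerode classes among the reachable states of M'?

5

Every state is reachable, so we keep all 5.
P0 = {A,B} | {C,D,E}.
On input a, block {A,B} splits into {A} and {B}.
On input b, block {C,D,E} splits into {D,E} and {C}.
Split {D,E} by δ(·,a) → {D} and {E}.
The partition is now stable with 5 blocks: {A} | {D} | {B} | {C} | {E}.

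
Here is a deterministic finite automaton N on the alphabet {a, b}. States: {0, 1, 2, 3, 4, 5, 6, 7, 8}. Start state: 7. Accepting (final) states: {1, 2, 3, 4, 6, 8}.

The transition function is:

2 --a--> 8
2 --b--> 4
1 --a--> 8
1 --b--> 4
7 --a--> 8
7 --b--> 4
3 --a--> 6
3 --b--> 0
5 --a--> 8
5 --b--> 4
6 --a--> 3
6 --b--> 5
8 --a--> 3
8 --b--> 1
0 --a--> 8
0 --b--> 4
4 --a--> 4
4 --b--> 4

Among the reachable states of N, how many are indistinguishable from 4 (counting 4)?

1

First remove the unreachable states {2}; 8 states remain.
Initial partition by acceptance: {1,3,4,6,8} | {0,5,7}.
Split {1,3,4,6,8} by δ(·,b) → {1,4,8} and {3,6}.
Split {1,4,8} by δ(·,a) → {1,4} and {8}.
On input a, block {1,4} splits into {1} and {4}.
Stable partition: {1} | {0,5,7} | {3,6} | {8} | {4} — 5 equivalence classes.
State 4 belongs to the block {4}, which has 1 states.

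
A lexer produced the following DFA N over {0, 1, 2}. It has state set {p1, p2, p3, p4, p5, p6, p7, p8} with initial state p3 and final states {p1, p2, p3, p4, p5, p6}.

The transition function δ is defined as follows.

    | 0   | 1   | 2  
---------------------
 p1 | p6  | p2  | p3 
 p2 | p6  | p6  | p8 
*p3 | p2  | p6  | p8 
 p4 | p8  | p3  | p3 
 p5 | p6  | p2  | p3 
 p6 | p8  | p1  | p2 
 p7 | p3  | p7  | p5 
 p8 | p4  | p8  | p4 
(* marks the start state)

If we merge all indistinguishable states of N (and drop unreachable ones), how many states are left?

6

States {p5,p7} cannot be reached from the start state, so discard them.
Initial partition by acceptance: {p1,p2,p3,p4,p6} | {p8}.
Refine {p1,p2,p3,p4,p6} on symbol 0: members go to different blocks, giving {p1,p2,p3} and {p4,p6}.
Refine {p1,p2,p3} on symbol 0: members go to different blocks, giving {p1,p2} and {p3}.
Split {p1,p2} by δ(·,1) → {p1} and {p2}.
Refine {p4,p6} on symbol 1: members go to different blocks, giving {p4} and {p6}.
The partition is now stable with 6 blocks: {p1} | {p8} | {p4} | {p3} | {p2} | {p6}.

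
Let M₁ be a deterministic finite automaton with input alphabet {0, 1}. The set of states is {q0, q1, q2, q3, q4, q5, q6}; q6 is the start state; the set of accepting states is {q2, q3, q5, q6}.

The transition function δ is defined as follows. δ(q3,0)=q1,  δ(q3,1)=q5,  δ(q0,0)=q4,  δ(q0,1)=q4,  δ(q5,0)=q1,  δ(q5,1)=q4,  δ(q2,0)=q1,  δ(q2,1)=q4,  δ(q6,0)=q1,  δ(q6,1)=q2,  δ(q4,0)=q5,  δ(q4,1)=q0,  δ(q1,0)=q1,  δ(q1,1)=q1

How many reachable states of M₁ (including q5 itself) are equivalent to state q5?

2

First remove the unreachable states {q3}; 6 states remain.
Initial partition by acceptance: {q2,q5,q6} | {q0,q1,q4}.
Refine {q2,q5,q6} on symbol 1: members go to different blocks, giving {q2,q5} and {q6}.
Split {q0,q1,q4} by δ(·,0) → {q0,q1} and {q4}.
Refine {q0,q1} on symbol 0: members go to different blocks, giving {q0} and {q1}.
Stable partition: {q2,q5} | {q0} | {q6} | {q4} | {q1} — 5 equivalence classes.
The equivalence class containing q5 is {q2,q5}, of size 2.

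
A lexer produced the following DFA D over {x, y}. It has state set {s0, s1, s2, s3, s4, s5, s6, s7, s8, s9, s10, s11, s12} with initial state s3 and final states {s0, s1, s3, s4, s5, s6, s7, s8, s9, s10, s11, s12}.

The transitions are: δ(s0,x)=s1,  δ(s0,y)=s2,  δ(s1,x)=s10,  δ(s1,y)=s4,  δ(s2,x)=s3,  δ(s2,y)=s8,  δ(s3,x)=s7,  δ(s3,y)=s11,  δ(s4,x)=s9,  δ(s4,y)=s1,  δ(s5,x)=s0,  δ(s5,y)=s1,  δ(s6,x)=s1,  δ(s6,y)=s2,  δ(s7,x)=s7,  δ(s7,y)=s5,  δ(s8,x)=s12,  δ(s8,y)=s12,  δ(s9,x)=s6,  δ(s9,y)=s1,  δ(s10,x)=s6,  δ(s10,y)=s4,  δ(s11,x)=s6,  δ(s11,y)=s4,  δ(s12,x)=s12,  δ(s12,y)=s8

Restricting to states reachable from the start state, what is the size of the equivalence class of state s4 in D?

2

Initial partition by acceptance: {s0,s1,s3,s4,s5,s6,s7,s8,s9,s10,s11,s12} | {s2}.
Split {s0,s1,s3,s4,s5,s6,s7,s8,s9,s10,s11,s12} by δ(·,y) → {s1,s3,s4,s5,s7,s8,s9,s10,s11,s12} and {s0,s6}.
On input x, block {s1,s3,s4,s5,s7,s8,s9,s10,s11,s12} splits into {s1,s3,s4,s7,s8,s12} and {s5,s9,s10,s11}.
On input x, block {s1,s3,s4,s7,s8,s12} splits into {s3,s7,s8,s12} and {s1,s4}.
Refine {s3,s7,s8,s12} on symbol y: members go to different blocks, giving {s3,s7} and {s8,s12}.
The partition is now stable with 6 blocks: {s3,s7} | {s2} | {s0,s6} | {s5,s9,s10,s11} | {s1,s4} | {s8,s12}.
The equivalence class containing s4 is {s1,s4}, of size 2.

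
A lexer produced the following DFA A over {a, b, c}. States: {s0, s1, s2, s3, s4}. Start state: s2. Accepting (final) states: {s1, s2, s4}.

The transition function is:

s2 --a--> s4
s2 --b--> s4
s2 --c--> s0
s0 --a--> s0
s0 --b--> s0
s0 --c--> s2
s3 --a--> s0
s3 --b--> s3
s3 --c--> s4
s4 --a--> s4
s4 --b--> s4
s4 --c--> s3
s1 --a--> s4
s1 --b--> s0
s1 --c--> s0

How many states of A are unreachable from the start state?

Starting at s2 and following transitions, the reachable set is {s0, s2, s3, s4}. That leaves s1 unreachable — 1 in total.

1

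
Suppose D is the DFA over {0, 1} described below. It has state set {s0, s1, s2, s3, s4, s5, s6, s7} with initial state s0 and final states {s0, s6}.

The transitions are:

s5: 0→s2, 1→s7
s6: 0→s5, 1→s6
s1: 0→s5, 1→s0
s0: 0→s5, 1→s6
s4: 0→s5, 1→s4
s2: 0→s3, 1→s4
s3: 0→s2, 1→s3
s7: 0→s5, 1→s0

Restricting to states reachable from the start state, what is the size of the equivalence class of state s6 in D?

2

First remove the unreachable states {s1}; 7 states remain.
Start with accepting vs non-accepting: {s0,s6} | {s2,s3,s4,s5,s7}.
On input 1, block {s2,s3,s4,s5,s7} splits into {s2,s3,s4,s5} and {s7}.
Split {s2,s3,s4,s5} by δ(·,1) → {s2,s3,s4} and {s5}.
On input 0, block {s2,s3,s4} splits into {s2,s3} and {s4}.
Refine {s2,s3} on symbol 1: members go to different blocks, giving {s2} and {s3}.
The partition is now stable with 6 blocks: {s0,s6} | {s2} | {s7} | {s5} | {s4} | {s3}.
The equivalence class containing s6 is {s0,s6}, of size 2.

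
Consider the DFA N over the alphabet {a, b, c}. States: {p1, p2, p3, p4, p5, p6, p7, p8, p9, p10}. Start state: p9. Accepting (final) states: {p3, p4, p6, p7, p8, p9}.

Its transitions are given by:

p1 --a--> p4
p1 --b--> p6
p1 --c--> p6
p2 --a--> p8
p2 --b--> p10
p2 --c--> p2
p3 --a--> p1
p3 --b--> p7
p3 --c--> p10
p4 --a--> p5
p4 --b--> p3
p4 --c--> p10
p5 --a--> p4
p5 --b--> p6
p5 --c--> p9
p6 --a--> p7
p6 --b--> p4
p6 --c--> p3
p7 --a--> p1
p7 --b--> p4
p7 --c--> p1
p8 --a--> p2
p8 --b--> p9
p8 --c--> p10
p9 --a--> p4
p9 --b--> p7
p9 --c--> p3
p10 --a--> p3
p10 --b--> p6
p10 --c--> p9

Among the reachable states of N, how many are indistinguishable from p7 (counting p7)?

Reachable states from the start: {p1,p3,p4,p5,p6,p7,p9,p10}. Unreachable: {p2,p8} — drop them.
Start with accepting vs non-accepting: {p3,p4,p6,p7,p9} | {p1,p5,p10}.
On input a, block {p3,p4,p6,p7,p9} splits into {p3,p4,p7} and {p6,p9}.
Stable partition: {p3,p4,p7} | {p1,p5,p10} | {p6,p9} — 3 equivalence classes.
State p7 belongs to the block {p3,p4,p7}, which has 3 states.

3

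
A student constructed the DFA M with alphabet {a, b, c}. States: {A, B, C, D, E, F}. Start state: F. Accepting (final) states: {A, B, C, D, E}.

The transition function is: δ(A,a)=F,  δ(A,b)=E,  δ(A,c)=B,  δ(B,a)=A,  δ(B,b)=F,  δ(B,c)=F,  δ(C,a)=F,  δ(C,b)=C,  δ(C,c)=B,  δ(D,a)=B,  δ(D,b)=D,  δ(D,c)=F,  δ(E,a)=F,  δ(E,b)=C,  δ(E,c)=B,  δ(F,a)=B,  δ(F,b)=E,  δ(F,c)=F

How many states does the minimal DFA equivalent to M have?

Reachable states from the start: {A,B,C,E,F}. Unreachable: {D} — drop them.
Initial partition by acceptance: {A,B,C,E} | {F}.
On input a, block {A,B,C,E} splits into {A,C,E} and {B}.
No further refinement is possible. Final partition (3 blocks): {A,C,E} | {F} | {B}.

3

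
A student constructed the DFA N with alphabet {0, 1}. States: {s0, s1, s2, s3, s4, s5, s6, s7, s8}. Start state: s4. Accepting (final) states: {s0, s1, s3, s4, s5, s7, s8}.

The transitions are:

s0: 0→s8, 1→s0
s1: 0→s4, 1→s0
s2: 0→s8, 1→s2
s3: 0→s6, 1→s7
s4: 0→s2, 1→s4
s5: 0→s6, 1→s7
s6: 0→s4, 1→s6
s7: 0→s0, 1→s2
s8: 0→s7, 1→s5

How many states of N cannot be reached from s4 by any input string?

2

Starting at s4 and following transitions, the reachable set is {s0, s2, s4, s5, s6, s7, s8}. That leaves s1, s3 unreachable — 2 in total.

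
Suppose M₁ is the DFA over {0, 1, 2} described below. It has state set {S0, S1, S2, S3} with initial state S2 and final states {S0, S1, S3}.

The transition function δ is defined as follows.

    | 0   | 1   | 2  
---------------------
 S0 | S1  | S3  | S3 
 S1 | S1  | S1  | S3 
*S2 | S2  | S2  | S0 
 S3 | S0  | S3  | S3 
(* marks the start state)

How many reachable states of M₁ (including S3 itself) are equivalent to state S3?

All states are reachable from the start state.
P0 = {S0,S1,S3} | {S2}.
The partition is now stable with 2 blocks: {S0,S1,S3} | {S2}.
The equivalence class containing S3 is {S0,S1,S3}, of size 3.

3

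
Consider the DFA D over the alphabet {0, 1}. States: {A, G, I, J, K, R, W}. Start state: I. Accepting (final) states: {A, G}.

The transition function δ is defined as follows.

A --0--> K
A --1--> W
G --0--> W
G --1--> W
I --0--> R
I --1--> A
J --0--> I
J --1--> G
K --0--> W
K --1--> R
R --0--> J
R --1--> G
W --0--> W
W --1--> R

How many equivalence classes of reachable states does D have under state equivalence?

3

All states are reachable from the start state.
Start with accepting vs non-accepting: {A,G} | {I,J,K,R,W}.
Refine {I,J,K,R,W} on symbol 1: members go to different blocks, giving {I,J,R} and {K,W}.
The partition is now stable with 3 blocks: {A,G} | {I,J,R} | {K,W}.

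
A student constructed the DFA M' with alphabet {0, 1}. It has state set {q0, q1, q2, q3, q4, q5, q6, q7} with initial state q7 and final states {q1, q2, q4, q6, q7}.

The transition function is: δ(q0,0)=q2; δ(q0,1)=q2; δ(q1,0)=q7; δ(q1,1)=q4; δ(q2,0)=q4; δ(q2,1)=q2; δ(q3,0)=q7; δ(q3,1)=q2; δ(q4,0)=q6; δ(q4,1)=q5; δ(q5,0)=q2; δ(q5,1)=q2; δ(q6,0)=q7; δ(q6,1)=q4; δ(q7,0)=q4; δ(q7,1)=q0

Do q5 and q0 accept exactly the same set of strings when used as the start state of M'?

Yes

First remove the unreachable states {q1,q3}; 6 states remain.
Start with accepting vs non-accepting: {q2,q4,q6,q7} | {q0,q5}.
On input 1, block {q2,q4,q6,q7} splits into {q2,q6} and {q4,q7}.
On input 1, block {q2,q6} splits into {q2} and {q6}.
Split {q4,q7} by δ(·,0) → {q4} and {q7}.
Stable partition: {q2} | {q0,q5} | {q4} | {q6} | {q7} — 5 equivalence classes.
q5 and q0 lie in the same block of the stable partition, so they are equivalent — no string distinguishes them.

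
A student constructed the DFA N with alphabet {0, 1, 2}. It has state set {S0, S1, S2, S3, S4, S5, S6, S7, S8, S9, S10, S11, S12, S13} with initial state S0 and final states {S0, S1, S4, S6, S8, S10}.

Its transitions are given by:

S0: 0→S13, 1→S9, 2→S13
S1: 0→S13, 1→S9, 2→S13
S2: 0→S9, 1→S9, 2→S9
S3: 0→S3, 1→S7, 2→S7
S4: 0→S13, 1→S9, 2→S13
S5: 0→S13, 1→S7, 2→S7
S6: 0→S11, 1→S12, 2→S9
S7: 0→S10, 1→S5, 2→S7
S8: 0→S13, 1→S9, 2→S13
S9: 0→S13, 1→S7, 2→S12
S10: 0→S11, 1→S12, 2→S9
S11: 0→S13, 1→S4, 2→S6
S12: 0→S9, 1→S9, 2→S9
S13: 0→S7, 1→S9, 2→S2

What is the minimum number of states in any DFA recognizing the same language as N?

First remove the unreachable states {S1,S3,S8}; 11 states remain.
P0 = {S0,S4,S6,S10} | {S2,S5,S7,S9,S11,S12,S13}.
Refine {S2,S5,S7,S9,S11,S12,S13} on symbol 0: members go to different blocks, giving {S2,S5,S9,S11,S12,S13} and {S7}.
Refine {S2,S5,S9,S11,S12,S13} on symbol 0: members go to different blocks, giving {S2,S5,S9,S11,S12} and {S13}.
Split {S0,S4,S6,S10} by δ(·,0) → {S0,S4} and {S6,S10}.
Split {S2,S5,S9,S11,S12} by δ(·,0) → {S5,S9,S11} and {S2,S12}.
Refine {S5,S9,S11} on symbol 1: members go to different blocks, giving {S5,S9} and {S11}.
Split {S5,S9} by δ(·,2) → {S5} and {S9}.
The partition is now stable with 8 blocks: {S0,S4} | {S5} | {S7} | {S13} | {S6,S10} | {S2,S12} | {S11} | {S9}.

8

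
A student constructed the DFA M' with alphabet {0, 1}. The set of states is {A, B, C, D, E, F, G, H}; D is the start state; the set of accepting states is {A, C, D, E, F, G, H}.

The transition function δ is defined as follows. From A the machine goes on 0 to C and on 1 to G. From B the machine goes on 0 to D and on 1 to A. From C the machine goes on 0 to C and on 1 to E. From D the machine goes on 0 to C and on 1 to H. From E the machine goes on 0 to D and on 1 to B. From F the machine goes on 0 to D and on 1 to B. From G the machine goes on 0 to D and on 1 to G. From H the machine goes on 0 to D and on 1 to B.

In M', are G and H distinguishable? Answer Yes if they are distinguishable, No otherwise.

Yes

States {F} cannot be reached from the start state, so discard them.
P0 = {A,C,D,E,G,H} | {B}.
On input 1, block {A,C,D,E,G,H} splits into {A,C,D,G} and {E,H}.
Refine {A,C,D,G} on symbol 1: members go to different blocks, giving {A,G} and {C,D}.
No further refinement is possible. Final partition (4 blocks): {A,G} | {B} | {E,H} | {C,D}.
G and H end up in different blocks, so they are distinguishable. For instance, the string '1' is accepted from only G.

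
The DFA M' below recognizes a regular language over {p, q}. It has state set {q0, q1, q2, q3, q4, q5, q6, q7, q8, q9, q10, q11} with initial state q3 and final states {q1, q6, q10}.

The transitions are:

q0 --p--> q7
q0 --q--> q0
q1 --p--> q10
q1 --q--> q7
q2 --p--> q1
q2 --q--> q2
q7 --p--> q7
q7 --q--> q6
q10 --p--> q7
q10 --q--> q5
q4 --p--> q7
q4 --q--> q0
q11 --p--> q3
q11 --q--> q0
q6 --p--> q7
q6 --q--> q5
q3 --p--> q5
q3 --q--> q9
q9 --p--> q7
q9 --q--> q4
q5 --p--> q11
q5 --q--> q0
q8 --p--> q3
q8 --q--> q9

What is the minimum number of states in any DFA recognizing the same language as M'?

First remove the unreachable states {q1,q2,q8,q10}; 8 states remain.
Initial partition by acceptance: {q6} | {q0,q3,q4,q5,q7,q9,q11}.
Split {q0,q3,q4,q5,q7,q9,q11} by δ(·,q) → {q0,q3,q4,q5,q9,q11} and {q7}.
On input p, block {q0,q3,q4,q5,q9,q11} splits into {q0,q4,q9} and {q3,q5,q11}.
No further refinement is possible. Final partition (4 blocks): {q6} | {q0,q4,q9} | {q7} | {q3,q5,q11}.

4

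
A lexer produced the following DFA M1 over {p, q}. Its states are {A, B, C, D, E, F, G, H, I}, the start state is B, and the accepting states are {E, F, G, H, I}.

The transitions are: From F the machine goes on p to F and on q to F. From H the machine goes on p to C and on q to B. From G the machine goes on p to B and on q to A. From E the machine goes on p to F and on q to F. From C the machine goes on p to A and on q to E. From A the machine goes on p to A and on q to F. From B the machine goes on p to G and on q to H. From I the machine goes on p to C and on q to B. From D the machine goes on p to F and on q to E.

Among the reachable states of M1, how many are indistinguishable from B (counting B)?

States {D,I} cannot be reached from the start state, so discard them.
P0 = {E,F,G,H} | {A,B,C}.
Refine {E,F,G,H} on symbol p: members go to different blocks, giving {E,F} and {G,H}.
Refine {A,B,C} on symbol p: members go to different blocks, giving {A,C} and {B}.
Split {G,H} by δ(·,p) → {G} and {H}.
Stable partition: {E,F} | {A,C} | {G} | {B} | {H} — 5 equivalence classes.
State B belongs to the block {B}, which has 1 states.

1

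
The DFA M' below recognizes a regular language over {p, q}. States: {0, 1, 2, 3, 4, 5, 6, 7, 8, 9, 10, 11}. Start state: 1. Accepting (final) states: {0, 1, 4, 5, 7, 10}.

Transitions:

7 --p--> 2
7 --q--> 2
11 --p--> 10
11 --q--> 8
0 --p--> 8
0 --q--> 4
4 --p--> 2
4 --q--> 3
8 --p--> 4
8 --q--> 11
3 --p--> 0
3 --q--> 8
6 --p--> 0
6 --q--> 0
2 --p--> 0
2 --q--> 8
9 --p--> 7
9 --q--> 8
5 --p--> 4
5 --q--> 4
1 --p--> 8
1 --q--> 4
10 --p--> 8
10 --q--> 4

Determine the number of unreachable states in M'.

No path from 1 leads to 5, 6, 7, 9; the other 8 states are all reachable.

4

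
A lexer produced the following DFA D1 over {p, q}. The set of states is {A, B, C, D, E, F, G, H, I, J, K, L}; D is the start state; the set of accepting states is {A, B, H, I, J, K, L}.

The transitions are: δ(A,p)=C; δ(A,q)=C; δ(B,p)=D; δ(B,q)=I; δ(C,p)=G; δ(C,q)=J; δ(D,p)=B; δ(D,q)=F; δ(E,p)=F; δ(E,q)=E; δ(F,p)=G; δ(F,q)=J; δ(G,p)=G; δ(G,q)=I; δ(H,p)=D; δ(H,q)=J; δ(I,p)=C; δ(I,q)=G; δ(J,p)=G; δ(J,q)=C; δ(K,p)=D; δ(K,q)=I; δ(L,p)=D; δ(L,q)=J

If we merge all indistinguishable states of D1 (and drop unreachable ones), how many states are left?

4

Reachable states from the start: {B,C,D,F,G,I,J}. Unreachable: {A,E,H,K,L} — drop them.
P0 = {B,I,J} | {C,D,F,G}.
On input q, block {B,I,J} splits into {I,J} and {B}.
Split {C,D,F,G} by δ(·,p) → {C,F,G} and {D}.
The partition is now stable with 4 blocks: {I,J} | {C,F,G} | {B} | {D}.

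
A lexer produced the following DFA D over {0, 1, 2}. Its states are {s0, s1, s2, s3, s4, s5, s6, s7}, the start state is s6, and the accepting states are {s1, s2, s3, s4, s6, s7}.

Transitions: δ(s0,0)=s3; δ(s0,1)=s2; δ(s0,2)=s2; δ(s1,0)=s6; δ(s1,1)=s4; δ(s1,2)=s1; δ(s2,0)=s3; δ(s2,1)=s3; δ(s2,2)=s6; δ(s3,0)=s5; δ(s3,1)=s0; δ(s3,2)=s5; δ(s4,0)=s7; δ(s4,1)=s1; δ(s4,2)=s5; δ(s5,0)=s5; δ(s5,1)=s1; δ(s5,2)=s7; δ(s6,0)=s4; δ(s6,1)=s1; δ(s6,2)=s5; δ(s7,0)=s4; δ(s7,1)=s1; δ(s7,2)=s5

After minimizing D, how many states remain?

First remove the unreachable states {s0,s2,s3}; 5 states remain.
P0 = {s1,s4,s6,s7} | {s5}.
Split {s1,s4,s6,s7} by δ(·,2) → {s4,s6,s7} and {s1}.
No further refinement is possible. Final partition (3 blocks): {s4,s6,s7} | {s5} | {s1}.

3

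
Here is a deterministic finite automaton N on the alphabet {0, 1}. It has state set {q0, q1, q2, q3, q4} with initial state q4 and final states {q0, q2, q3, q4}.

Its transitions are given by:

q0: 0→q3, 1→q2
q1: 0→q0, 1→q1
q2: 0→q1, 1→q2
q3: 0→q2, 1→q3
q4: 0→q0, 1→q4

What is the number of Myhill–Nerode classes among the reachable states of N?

Every state is reachable, so we keep all 5.
P0 = {q0,q2,q3,q4} | {q1}.
Refine {q0,q2,q3,q4} on symbol 0: members go to different blocks, giving {q0,q3,q4} and {q2}.
On input 0, block {q0,q3,q4} splits into {q0,q4} and {q3}.
Refine {q0,q4} on symbol 0: members go to different blocks, giving {q0} and {q4}.
The partition is now stable with 5 blocks: {q0} | {q1} | {q2} | {q3} | {q4}.

5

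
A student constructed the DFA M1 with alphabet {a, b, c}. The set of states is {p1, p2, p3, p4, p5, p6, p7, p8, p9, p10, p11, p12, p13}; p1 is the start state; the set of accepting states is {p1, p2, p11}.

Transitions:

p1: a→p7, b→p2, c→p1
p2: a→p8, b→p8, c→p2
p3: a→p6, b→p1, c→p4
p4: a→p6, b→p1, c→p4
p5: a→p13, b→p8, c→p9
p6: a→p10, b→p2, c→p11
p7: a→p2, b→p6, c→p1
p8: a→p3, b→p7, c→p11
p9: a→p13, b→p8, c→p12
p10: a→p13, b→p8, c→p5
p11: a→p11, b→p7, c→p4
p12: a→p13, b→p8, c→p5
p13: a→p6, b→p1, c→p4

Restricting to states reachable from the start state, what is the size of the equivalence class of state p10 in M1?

4

All states are reachable from the start state.
P0 = {p1,p2,p11} | {p3,p4,p5,p6,p7,p8,p9,p10,p12,p13}.
Split {p1,p2,p11} by δ(·,a) → {p1,p2} and {p11}.
Refine {p1,p2} on symbol b: members go to different blocks, giving {p1} and {p2}.
Split {p3,p4,p5,p6,p7,p8,p9,p10,p12,p13} by δ(·,a) → {p3,p4,p5,p6,p8,p9,p10,p12,p13} and {p7}.
Refine {p3,p4,p5,p6,p8,p9,p10,p12,p13} on symbol b: members go to different blocks, giving {p5,p9,p10,p12} and {p3,p4,p13} and {p6} and {p8}.
The partition is now stable with 8 blocks: {p1} | {p5,p9,p10,p12} | {p11} | {p2} | {p7} | {p3,p4,p13} | {p6} | {p8}.
State p10 belongs to the block {p5,p9,p10,p12}, which has 4 states.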